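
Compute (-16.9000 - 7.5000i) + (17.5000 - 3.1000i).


Real: -16.9 + 17.5 = 0.6
Imag: -7.5 - 3.1 = -10.6

0.6000 - 10.6000i


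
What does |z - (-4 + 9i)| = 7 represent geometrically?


|z - z0| = r is a circle with center z0 and radius r.
Center = (-4, 9), radius = 7

Circle with center (-4, 9) and radius 7


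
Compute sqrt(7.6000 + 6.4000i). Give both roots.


|z| = sqrt(57.76+40.96) = 9.9358
sqrt((|z|+a)/2) = sqrt((9.9358+7.6)/2) = sqrt(8.7679) = 2.9611
sqrt((|z|-a)/2) = sqrt((9.9358-7.6)/2) = sqrt(1.1679) = 1.0807

±(2.9611 + 1.0807i) i.e. 2.9611 + 1.0807i and -2.9611 - 1.0807i


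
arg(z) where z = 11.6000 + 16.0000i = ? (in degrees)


Re = 11.6, Im = 16
arg = atan2(16, 11.6) = 54.0579 degrees

arg(z) = 54.0579 degrees


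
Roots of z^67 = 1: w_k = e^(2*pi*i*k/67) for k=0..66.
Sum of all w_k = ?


The sum of all 67th roots of unity is 0.
Geometric series: (1 - w^67)/(1 - w) = (1-1)/(1-w) = 0 since w^67 = 1, w ≠ 1.
Alternatively: coefficient of z^66 in z^67 - 1 is 0.

0


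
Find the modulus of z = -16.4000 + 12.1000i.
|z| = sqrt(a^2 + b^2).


|z| = sqrt((-16.4)^2 + 12.1^2) = sqrt(268.96 + 146.41) = sqrt(415.37) = 20.3806

|z| = 20.3806


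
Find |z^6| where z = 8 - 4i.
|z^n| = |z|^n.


|z| = sqrt(64+16) = sqrt(80) = 8.9443
|z^6| = |z|^6 = (sqrt(80))^6 = 80^3 = 512000

|z^6| = 512000


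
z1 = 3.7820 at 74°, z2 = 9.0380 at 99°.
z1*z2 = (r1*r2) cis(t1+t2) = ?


r = 3.7820 * 9.0380 = 34.1817
theta = 74° + 99° = 173° = 173° (mod 360)

34.1817 cis(173°)


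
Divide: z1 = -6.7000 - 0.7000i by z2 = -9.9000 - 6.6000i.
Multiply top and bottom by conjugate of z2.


Conjugate of z2 = -9.9000 + 6.6000i
Numerator: (-6.7000 - 0.7000i)(-9.9000 + 6.6000i) = 70.9500 - 37.2900i
Denominator: (-9.9)^2 + (-6.6)^2 = 141.57
Result = (70.9500 - 37.2900i)/141.57

0.5012 - 0.2634i


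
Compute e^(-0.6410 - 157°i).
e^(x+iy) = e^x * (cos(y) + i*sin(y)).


e^-0.6410 = 0.5268
cos(-157°) = -0.9205
sin(-157°) = -0.3907
Real = 0.5268*(-0.9205) = -0.4849
Imag = 0.5268*(-0.3907) = -0.2058

-0.4849 - 0.2058i


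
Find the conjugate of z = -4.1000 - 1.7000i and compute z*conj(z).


z_bar = -4.1000 + 1.7000i
z*z_bar = (-4.1)^2 + (-1.7)^2 = 16.81 + 2.89 = 19.7

z_bar = -4.1000 + 1.7000i, z*z_bar = 19.7


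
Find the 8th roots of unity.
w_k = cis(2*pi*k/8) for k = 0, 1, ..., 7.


The 8th roots of unity are cis(360k/8°) for k=0..7
Angle step = 360/8 = 45°
Primitive root: cis(45°)
Primitive root = 0.7071 + 0.7071i

8 roots at angles: 0°, 45°, 90°, 135°, 180°, 225°, 270°, 315°


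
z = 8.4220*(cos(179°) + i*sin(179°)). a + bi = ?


a = 8.4220*cos(179°) = 8.4220*(-0.99985) = -8.4207
b = 8.4220*sin(179°) = 8.4220*0.01745 = 0.1470

-8.4207 + 0.1470i


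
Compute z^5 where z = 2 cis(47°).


r^5 = 2^5 = 32
n*theta = 5*47° = 235° = 235° (mod 360)
a = 32*cos(235°) = -18.3544
b = 32*sin(235°) = -26.2129

32 cis(235°) = -18.3544 - 26.2129i


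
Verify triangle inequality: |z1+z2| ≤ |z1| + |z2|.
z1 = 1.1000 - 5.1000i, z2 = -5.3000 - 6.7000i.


|z1| = sqrt(1.1^2 + (-5.1)^2) = sqrt(27.22) = 5.2173
|z2| = sqrt((-5.3)^2 + (-6.7)^2) = sqrt(72.98) = 8.5428
z1+z2 = -4.2000 - 11.8000i
|z1+z2| = sqrt(156.88) = 12.5252
|z1|+|z2| = 5.2173 + 8.5428 = 13.7601

|z1+z2| = 12.5252 ≤ |z1|+|z2| = 13.7601 (verified)


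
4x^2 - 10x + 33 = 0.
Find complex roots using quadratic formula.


disc = (-10)^2 - 4*4*33 = 100 - 528 = -428
sqrt(|disc|) = sqrt(428) = 20.6882
Real part = 10/(2*4) = 1.2500
Imag part = 20.6882/(2*4) = 2.5860

1.2500 ± 2.5860i


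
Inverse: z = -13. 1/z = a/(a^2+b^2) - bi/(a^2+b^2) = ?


|z|^2 = 169+0 = 169
1/z = (-13 - 0i)/169

1/z = -0.0769 + 0i


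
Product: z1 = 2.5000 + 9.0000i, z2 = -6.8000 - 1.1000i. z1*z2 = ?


Real = 2.5*(-6.8) - 9*(-1.1) = -17 - (-9.9) = -7.1
Imag = 2.5*(-1.1) - (6.8)*9 = -2.75 - (61.2) = -63.95

-7.1000 - 63.9500i


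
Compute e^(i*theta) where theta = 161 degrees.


cos(161°) = -0.9455
sin(161°) = 0.3256

e^(i*161°) = -0.9455 + 0.3256i


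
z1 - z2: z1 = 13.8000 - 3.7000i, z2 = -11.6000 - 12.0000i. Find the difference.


Real: 13.8 + 11.6 = 25.4
Imag: -3.7 + 12 = 8.3

25.4000 + 8.3000i


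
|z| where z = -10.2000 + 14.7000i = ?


|z| = sqrt((-10.2)^2 + 14.7^2) = sqrt(104.04 + 216.09) = sqrt(320.13) = 17.8922

|z| = 17.8922


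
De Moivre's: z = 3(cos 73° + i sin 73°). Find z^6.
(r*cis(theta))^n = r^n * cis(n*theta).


r^6 = 3^6 = 729
n*theta = 6*73° = 438° = 78° (mod 360)
a = 729*cos(78°) = 151.5676
b = 729*sin(78°) = 713.0696

729 cis(78°) = 151.5676 + 713.0696i


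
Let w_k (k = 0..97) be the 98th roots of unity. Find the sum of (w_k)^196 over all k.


The roots are w_k = w^k with w = e^(2*pi*i/98), and (w^k)^196 = (w^196)^k.
So S = 1 + u + u^2 + ... + u^(97) with u = w^196.
196 = 2*98 + 0, so 196 is a multiple of 98 and u = (w^98)^2 = 1.
Every one of the 98 terms equals 1: S = 98

S = 98


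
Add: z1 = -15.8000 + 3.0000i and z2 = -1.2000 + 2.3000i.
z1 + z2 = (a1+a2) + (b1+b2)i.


Real: -15.8 - 1.2 = -17
Imag: 3 + 2.3 = 5.3

-17.0000 + 5.3000i


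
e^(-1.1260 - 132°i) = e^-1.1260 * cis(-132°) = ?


e^-1.1260 = 0.3243
cos(-132°) = -0.6691
sin(-132°) = -0.7431
Real = 0.3243*(-0.6691) = -0.2170
Imag = 0.3243*(-0.7431) = -0.2410

-0.2170 - 0.2410i


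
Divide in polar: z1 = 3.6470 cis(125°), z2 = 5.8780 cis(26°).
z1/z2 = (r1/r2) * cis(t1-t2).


r = 3.6470 / 5.8780 = 0.6204
theta = 125° - 26° = 99° = 99° (mod 360)

0.6204 cis(99°)


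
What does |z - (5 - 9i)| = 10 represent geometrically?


|z - z0| = r is a circle with center z0 and radius r.
Center = (5, -9), radius = 10

Circle with center (5, -9) and radius 10


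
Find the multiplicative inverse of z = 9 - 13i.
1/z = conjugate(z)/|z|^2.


|z|^2 = 81+169 = 250
1/z = (9 + 13i)/250

1/z = 0.0360 + 0.0520i


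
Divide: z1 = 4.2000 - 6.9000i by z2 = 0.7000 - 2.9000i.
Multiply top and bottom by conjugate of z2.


Conjugate of z2 = 0.7000 + 2.9000i
Numerator: (4.2000 - 6.9000i)(0.7000 + 2.9000i) = 22.9500 + 7.3500i
Denominator: 0.7^2 + (-2.9)^2 = 8.9
Result = (22.9500 + 7.3500i)/8.9

2.5787 + 0.8258i


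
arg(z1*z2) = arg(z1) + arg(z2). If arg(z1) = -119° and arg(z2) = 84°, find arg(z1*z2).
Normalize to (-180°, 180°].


arg(z1*z2) = -119° + 84° = -35°
Normalized to (-180°, 180°]: -35°

-35°


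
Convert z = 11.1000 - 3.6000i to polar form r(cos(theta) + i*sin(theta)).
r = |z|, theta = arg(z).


r = sqrt(123.21+12.96) = sqrt(136.17) = 11.6692
theta = atan2(-3.6, 11.1) = -17.9691 degrees

r = 11.6692, theta = -17.9691 degrees


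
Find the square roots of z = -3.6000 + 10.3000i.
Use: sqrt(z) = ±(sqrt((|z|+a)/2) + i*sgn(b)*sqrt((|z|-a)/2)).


|z| = sqrt(12.96+106.09) = 10.9110
sqrt((|z|+a)/2) = sqrt((10.9110+(-3.6))/2) = sqrt(3.6555) = 1.9119
sqrt((|z|-a)/2) = sqrt((10.9110-(-3.6))/2) = sqrt(7.2555) = 2.6936

±(1.9119 + 2.6936i) i.e. 1.9119 + 2.6936i and -1.9119 - 2.6936i


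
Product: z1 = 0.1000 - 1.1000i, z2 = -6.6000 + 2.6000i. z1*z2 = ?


Real = 0.1*(-6.6) - (-1.1)*2.6 = -0.66 - (-2.86) = 2.2
Imag = 0.1*2.6 - (6.6)*(-1.1) = 0.26 + 7.26 = 7.52

2.2000 + 7.5200i


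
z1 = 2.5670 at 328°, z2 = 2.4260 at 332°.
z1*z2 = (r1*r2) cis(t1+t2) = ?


r = 2.5670 * 2.4260 = 6.2275
theta = 328° + 332° = 660° = 300° (mod 360)

6.2275 cis(300°)


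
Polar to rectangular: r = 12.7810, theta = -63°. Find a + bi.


a = 12.7810*cos(-63°) = 12.7810*0.4539905 = 5.8025
b = 12.7810*sin(-63°) = 12.7810*(-0.89101) = -11.3880

5.8025 - 11.3880i


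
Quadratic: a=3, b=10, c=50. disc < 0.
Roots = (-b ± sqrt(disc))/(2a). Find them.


disc = 10^2 - 4*3*50 = 100 - 600 = -500
sqrt(|disc|) = sqrt(500) = 22.3607
Real part = -10/(2*3) = -1.6667
Imag part = 22.3607/(2*3) = 3.7268

-1.6667 ± 3.7268i


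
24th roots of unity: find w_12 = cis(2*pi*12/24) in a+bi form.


Angle = 360*12/24 = 180°
a = cos(180°) = -1.0000
b = sin(180°) = 0

-1.0000 + 0i


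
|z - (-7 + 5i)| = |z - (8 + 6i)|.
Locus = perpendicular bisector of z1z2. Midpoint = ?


Equal distances means the locus is the perpendicular bisector of z1 and z2.
Midpoint = ((-7+8)/2, (5+6)/2) = (0.5000, 5.5000)

Perpendicular bisector through (0.5000, 5.5000)


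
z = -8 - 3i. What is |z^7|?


|z| = sqrt(64+9) = sqrt(73) = 8.5440
|z^7| = |z|^7 = (sqrt(73))^7 = 73^3 * sqrt(73) = 389017*sqrt(73)

|z^7| = 389017*sqrt(73) ≈ 3323762.7050


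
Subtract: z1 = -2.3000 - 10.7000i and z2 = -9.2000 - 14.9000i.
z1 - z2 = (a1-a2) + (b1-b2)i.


Real: -2.3 + 9.2 = 6.9
Imag: -10.7 + 14.9 = 4.2

6.9000 + 4.2000i


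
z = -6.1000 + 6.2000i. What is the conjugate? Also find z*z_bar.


z_bar = -6.1000 - 6.2000i
z*z_bar = (-6.1)^2 + 6.2^2 = 37.21 + 38.44 = 75.65

z_bar = -6.1000 - 6.2000i, z*z_bar = 75.65


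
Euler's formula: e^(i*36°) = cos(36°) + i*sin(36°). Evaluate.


cos(36°) = 0.8090
sin(36°) = 0.5878

e^(i*36°) = 0.8090 + 0.5878i


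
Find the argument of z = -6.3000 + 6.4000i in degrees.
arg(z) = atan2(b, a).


Re = -6.3, Im = 6.4
arg = atan2(6.4, -6.3) = 134.5489 degrees

arg(z) = 134.5489 degrees


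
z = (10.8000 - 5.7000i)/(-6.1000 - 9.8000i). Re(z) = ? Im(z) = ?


Multiply by conjugate: (10.8000 - 5.7000i)(-6.1000 + 9.8000i) / ((-6.1)^2 + (-9.8)^2)
Numerator real = 10.8*(-6.1) - (5.7)*(-9.8) = -10.02
Numerator imag = -5.7*(-6.1) - 10.8*(-9.8) = 140.61
Denominator = 133.25
Re(z) = -10.02/133.25 = -0.0752
Im(z) = 140.61/133.25 = 1.0552

Re(z) = -0.0752, Im(z) = 1.0552


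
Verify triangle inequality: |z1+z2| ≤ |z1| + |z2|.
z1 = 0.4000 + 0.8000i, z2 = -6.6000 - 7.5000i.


|z1| = sqrt(0.4^2 + 0.8^2) = sqrt(0.8) = 0.8944
|z2| = sqrt((-6.6)^2 + (-7.5)^2) = sqrt(99.81) = 9.9905
z1+z2 = -6.2000 - 6.7000i
|z1+z2| = sqrt(83.33) = 9.1285
|z1|+|z2| = 0.8944 + 9.9905 = 10.8849

|z1+z2| = 9.1285 ≤ |z1|+|z2| = 10.8849 (verified)


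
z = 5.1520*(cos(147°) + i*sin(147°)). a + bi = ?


a = 5.1520*cos(147°) = 5.1520*(-0.83867) = -4.3208
b = 5.1520*sin(147°) = 5.1520*0.54464 = 2.8060

-4.3208 + 2.8060i


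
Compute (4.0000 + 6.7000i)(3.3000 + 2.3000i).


Real = 4*3.3 - 6.7*2.3 = 13.2 - 15.41 = -2.21
Imag = 4*2.3 + 3.3*6.7 = 9.2 + 22.11 = 31.31

-2.2100 + 31.3100i


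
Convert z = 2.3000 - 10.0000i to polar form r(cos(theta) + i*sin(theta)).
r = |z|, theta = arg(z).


r = sqrt(5.29+100) = sqrt(105.29) = 10.2611
theta = atan2(-10, 2.3) = -77.0472 degrees

r = 10.2611, theta = -77.0472 degrees


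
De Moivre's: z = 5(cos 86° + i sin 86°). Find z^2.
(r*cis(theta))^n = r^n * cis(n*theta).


r^2 = 5^2 = 25
n*theta = 2*86° = 172° = 172° (mod 360)
a = 25*cos(172°) = -24.7567
b = 25*sin(172°) = 3.4793

25 cis(172°) = -24.7567 + 3.4793i


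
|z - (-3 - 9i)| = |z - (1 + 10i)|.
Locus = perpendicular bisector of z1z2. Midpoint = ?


Equal distances means the locus is the perpendicular bisector of z1 and z2.
Midpoint = ((-3+1)/2, (-9+10)/2) = (-1.0000, 0.5000)

Perpendicular bisector through (-1.0000, 0.5000)


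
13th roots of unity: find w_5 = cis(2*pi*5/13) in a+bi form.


Angle = 360*5/13 = 138.4615°
a = cos(138.4615°) = -0.7485
b = sin(138.4615°) = 0.6631

-0.7485 + 0.6631i


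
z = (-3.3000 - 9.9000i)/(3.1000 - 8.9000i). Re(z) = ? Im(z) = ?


Multiply by conjugate: (-3.3000 - 9.9000i)(3.1000 + 8.9000i) / (3.1^2 + (-8.9)^2)
Numerator real = -3.3*3.1 - (9.9)*(-8.9) = 77.88
Numerator imag = -9.9*3.1 - (-3.3)*(-8.9) = -60.06
Denominator = 88.82
Re(z) = 77.88/88.82 = 0.8768
Im(z) = -60.06/88.82 = -0.6762

Re(z) = 0.8768, Im(z) = -0.6762


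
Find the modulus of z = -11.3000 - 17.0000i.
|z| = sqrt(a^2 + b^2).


|z| = sqrt((-11.3)^2 + (-17)^2) = sqrt(127.69 + 289) = sqrt(416.69) = 20.4130

|z| = 20.4130


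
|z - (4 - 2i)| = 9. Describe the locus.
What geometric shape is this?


|z - z0| = r is a circle with center z0 and radius r.
Center = (4, -2), radius = 9

Circle with center (4, -2) and radius 9


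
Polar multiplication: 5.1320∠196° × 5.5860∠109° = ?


r = 5.1320 * 5.5860 = 28.6674
theta = 196° + 109° = 305° = 305° (mod 360)

28.6674 cis(305°)


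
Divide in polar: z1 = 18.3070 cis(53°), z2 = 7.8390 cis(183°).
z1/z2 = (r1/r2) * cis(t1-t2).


r = 18.3070 / 7.8390 = 2.3354
theta = 53° - 183° = -130° = 230° (mod 360)

2.3354 cis(230°)


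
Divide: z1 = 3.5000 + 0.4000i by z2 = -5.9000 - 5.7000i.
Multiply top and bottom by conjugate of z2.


Conjugate of z2 = -5.9000 + 5.7000i
Numerator: (3.5000 + 0.4000i)(-5.9000 + 5.7000i) = -22.9300 + 17.5900i
Denominator: (-5.9)^2 + (-5.7)^2 = 67.3
Result = (-22.9300 + 17.5900i)/67.3

-0.3407 + 0.2614i


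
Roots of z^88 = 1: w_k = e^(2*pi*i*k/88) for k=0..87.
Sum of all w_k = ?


The sum of all 88th roots of unity is 0.
Geometric series: (1 - w^88)/(1 - w) = (1-1)/(1-w) = 0 since w^88 = 1, w ≠ 1.
Alternatively: coefficient of z^87 in z^88 - 1 is 0.

0


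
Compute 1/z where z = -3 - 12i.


|z|^2 = 9+144 = 153
1/z = (-3 + 12i)/153

1/z = -0.0196 + 0.0784i


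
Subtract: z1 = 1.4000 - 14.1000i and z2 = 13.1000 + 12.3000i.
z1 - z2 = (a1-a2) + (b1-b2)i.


Real: 1.4 - 13.1 = -11.7
Imag: -14.1 - 12.3 = -26.4

-11.7000 - 26.4000i


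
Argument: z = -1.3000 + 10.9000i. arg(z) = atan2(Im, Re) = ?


Re = -1.3, Im = 10.9
arg = atan2(10.9, -1.3) = 96.8013 degrees

arg(z) = 96.8013 degrees


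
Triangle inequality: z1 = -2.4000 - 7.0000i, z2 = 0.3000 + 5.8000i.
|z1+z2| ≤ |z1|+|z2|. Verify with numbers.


|z1| = sqrt((-2.4)^2 + (-7)^2) = sqrt(54.76) = 7.4000
|z2| = sqrt(0.3^2 + 5.8^2) = sqrt(33.73) = 5.8078
z1+z2 = -2.1000 - 1.2000i
|z1+z2| = sqrt(5.85) = 2.4187
|z1|+|z2| = 7.4000 + 5.8078 = 13.2078

|z1+z2| = 2.4187 ≤ |z1|+|z2| = 13.2078 (verified)


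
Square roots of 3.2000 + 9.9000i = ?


|z| = sqrt(10.24+98.01) = 10.4043
sqrt((|z|+a)/2) = sqrt((10.4043+3.2)/2) = sqrt(6.8022) = 2.6081
sqrt((|z|-a)/2) = sqrt((10.4043-3.2)/2) = sqrt(3.6022) = 1.8979

±(2.6081 + 1.8979i) i.e. 2.6081 + 1.8979i and -2.6081 - 1.8979i


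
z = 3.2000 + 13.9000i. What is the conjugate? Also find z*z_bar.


z_bar = 3.2000 - 13.9000i
z*z_bar = 3.2^2 + 13.9^2 = 10.24 + 193.21 = 203.45

z_bar = 3.2000 - 13.9000i, z*z_bar = 203.45


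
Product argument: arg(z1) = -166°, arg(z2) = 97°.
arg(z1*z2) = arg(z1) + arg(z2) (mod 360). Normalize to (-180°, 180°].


arg(z1*z2) = -166° + 97° = -69°
Normalized to (-180°, 180°]: -69°

-69°


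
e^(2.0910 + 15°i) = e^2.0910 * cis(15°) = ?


e^2.0910 = 8.0930
cos(15°) = 0.965926
sin(15°) = 0.25882
Real = 8.0930*0.965926 = 7.8172
Imag = 8.0930*0.25882 = 2.0946

7.8172 + 2.0946i


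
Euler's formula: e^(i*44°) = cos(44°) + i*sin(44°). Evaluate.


cos(44°) = 0.7193
sin(44°) = 0.6947

e^(i*44°) = 0.7193 + 0.6947i


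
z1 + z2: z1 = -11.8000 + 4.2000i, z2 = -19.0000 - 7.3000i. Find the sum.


Real: -11.8 - 19 = -30.8
Imag: 4.2 - 7.3 = -3.1

-30.8000 - 3.1000i


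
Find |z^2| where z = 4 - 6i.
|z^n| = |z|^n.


|z| = sqrt(16+36) = sqrt(52) = 7.2111
|z^2| = |z|^2 = (sqrt(52))^2 = 52

|z^2| = 52


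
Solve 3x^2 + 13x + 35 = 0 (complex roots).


disc = 13^2 - 4*3*35 = 169 - 420 = -251
sqrt(|disc|) = sqrt(251) = 15.8430
Real part = -13/(2*3) = -2.1667
Imag part = 15.8430/(2*3) = 2.6405

-2.1667 ± 2.6405i


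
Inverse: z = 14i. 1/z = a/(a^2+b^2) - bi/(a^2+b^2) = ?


|z|^2 = 0+196 = 196
1/z = (0 - 14i)/196

1/z = 0 - 0.0714i


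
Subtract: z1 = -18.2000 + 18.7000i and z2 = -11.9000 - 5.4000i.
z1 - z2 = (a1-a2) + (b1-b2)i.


Real: -18.2 + 11.9 = -6.3
Imag: 18.7 + 5.4 = 24.1

-6.3000 + 24.1000i


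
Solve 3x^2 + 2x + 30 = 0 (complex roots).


disc = 2^2 - 4*3*30 = 4 - 360 = -356
sqrt(|disc|) = sqrt(356) = 18.8680
Real part = -2/(2*3) = -0.3333
Imag part = 18.8680/(2*3) = 3.1447

-0.3333 ± 3.1447i


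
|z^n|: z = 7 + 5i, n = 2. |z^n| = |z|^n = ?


|z| = sqrt(49+25) = sqrt(74) = 8.6023
|z^2| = |z|^2 = (sqrt(74))^2 = 74

|z^2| = 74


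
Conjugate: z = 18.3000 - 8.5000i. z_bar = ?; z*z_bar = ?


z_bar = 18.3000 + 8.5000i
z*z_bar = 18.3^2 + (-8.5)^2 = 334.89 + 72.25 = 407.14

z_bar = 18.3000 + 8.5000i, z*z_bar = 407.14


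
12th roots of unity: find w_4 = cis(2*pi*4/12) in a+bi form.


Angle = 360*4/12 = 120°
a = cos(120°) = -0.5000
b = sin(120°) = 0.8660

-0.5000 + 0.8660i


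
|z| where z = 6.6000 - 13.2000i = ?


|z| = sqrt(6.6^2 + (-13.2)^2) = sqrt(43.56 + 174.24) = sqrt(217.8) = 14.7580

|z| = 14.7580


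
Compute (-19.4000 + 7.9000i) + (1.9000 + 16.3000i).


Real: -19.4 + 1.9 = -17.5
Imag: 7.9 + 16.3 = 24.2

-17.5000 + 24.2000i


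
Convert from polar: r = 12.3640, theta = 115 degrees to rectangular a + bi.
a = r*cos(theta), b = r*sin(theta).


a = 12.3640*cos(115°) = 12.3640*(-0.42262) = -5.2253
b = 12.3640*sin(115°) = 12.3640*0.90631 = 11.2056

-5.2253 + 11.2056i


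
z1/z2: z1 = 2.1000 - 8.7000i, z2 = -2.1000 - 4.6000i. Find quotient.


Conjugate of z2 = -2.1000 + 4.6000i
Numerator: (2.1000 - 8.7000i)(-2.1000 + 4.6000i) = 35.6100 + 27.9300i
Denominator: (-2.1)^2 + (-4.6)^2 = 25.57
Result = (35.6100 + 27.9300i)/25.57

1.3926 + 1.0923i


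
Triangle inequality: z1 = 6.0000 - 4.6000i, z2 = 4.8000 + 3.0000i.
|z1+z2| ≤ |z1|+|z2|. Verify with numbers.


|z1| = sqrt(6^2 + (-4.6)^2) = sqrt(57.16) = 7.5604
|z2| = sqrt(4.8^2 + 3^2) = sqrt(32.04) = 5.6604
z1+z2 = 10.8000 - 1.6000i
|z1+z2| = sqrt(119.2) = 10.9179
|z1|+|z2| = 7.5604 + 5.6604 = 13.2208

|z1+z2| = 10.9179 ≤ |z1|+|z2| = 13.2208 (verified)


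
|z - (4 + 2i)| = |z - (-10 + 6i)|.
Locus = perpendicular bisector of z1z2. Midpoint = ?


Equal distances means the locus is the perpendicular bisector of z1 and z2.
Midpoint = ((4+(-10))/2, (2+6)/2) = (-3.0000, 4.0000)

Perpendicular bisector through (-3.0000, 4.0000)


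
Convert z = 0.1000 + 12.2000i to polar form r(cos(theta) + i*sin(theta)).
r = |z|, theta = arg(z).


r = sqrt(0.01+148.84) = sqrt(148.85) = 12.2004
theta = atan2(12.2, 0.1) = 89.5304 degrees

r = 12.2004, theta = 89.5304 degrees


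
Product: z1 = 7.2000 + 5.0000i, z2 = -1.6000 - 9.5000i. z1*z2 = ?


Real = 7.2*(-1.6) - 5*(-9.5) = -11.52 - (-47.5) = 35.98
Imag = 7.2*(-9.5) - (1.6)*5 = -68.4 - (8) = -76.4

35.9800 - 76.4000i


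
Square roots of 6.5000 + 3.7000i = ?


|z| = sqrt(42.25+13.69) = 7.4793
sqrt((|z|+a)/2) = sqrt((7.4793+6.5)/2) = sqrt(6.9897) = 2.6438
sqrt((|z|-a)/2) = sqrt((7.4793-6.5)/2) = sqrt(0.4897) = 0.6998

±(2.6438 + 0.6998i) i.e. 2.6438 + 0.6998i and -2.6438 - 0.6998i


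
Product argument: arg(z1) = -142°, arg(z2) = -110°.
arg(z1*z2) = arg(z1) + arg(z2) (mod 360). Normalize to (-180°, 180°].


arg(z1*z2) = -142° - 110° = -252°
Normalized to (-180°, 180°]: 108°

108°


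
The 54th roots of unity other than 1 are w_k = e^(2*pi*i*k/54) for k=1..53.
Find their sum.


With w = e^(2*pi*i/54), all 54 of the 54th roots of unity w^0 = 1, w, ..., w^(53) sum to 0: 1 + w + ... + w^(53) = (1 - w^54)/(1 - w) = 0 since w^54 = 1, w ≠ 1.
Removing the root 1: w + w^2 + ... + w^(53) = 0 - 1 = -1

Sum = -1


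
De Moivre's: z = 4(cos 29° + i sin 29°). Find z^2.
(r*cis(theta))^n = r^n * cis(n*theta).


r^2 = 4^2 = 16
n*theta = 2*29° = 58° = 58° (mod 360)
a = 16*cos(58°) = 8.4787
b = 16*sin(58°) = 13.5688

16 cis(58°) = 8.4787 + 13.5688i


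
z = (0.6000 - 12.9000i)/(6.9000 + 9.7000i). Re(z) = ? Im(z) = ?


Multiply by conjugate: (0.6000 - 12.9000i)(6.9000 - 9.7000i) / (6.9^2 + 9.7^2)
Numerator real = 0.6*6.9 - (12.9)*9.7 = -120.99
Numerator imag = -12.9*6.9 - 0.6*9.7 = -94.83
Denominator = 141.7
Re(z) = -120.99/141.7 = -0.8538
Im(z) = -94.83/141.7 = -0.6692

Re(z) = -0.8538, Im(z) = -0.6692


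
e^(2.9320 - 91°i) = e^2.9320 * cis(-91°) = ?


e^2.9320 = 18.7651
cos(-91°) = -0.01745
sin(-91°) = -0.99985
Real = 18.7651*(-0.01745) = -0.3275
Imag = 18.7651*(-0.99985) = -18.7623

-0.3275 - 18.7623i


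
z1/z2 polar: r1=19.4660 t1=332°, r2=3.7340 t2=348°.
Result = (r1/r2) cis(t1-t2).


r = 19.4660 / 3.7340 = 5.2132
theta = 332° - 348° = -16° = 344° (mod 360)

5.2132 cis(344°)


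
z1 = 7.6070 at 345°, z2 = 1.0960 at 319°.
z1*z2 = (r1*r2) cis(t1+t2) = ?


r = 7.6070 * 1.0960 = 8.3373
theta = 345° + 319° = 664° = 304° (mod 360)

8.3373 cis(304°)


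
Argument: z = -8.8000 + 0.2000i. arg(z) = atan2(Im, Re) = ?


Re = -8.8, Im = 0.2
arg = atan2(0.2, -8.8) = 178.6980 degrees

arg(z) = 178.6980 degrees


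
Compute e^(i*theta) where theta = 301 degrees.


cos(301°) = 0.5150
sin(301°) = -0.8572

e^(i*301°) = 0.5150 - 0.8572i


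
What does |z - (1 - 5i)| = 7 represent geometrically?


|z - z0| = r is a circle with center z0 and radius r.
Center = (1, -5), radius = 7

Circle with center (1, -5) and radius 7


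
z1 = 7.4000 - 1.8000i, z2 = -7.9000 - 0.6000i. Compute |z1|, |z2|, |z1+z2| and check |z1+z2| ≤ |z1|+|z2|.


|z1| = sqrt(7.4^2 + (-1.8)^2) = sqrt(58) = 7.6158
|z2| = sqrt((-7.9)^2 + (-0.6)^2) = sqrt(62.77) = 7.9228
z1+z2 = -0.5000 - 2.4000i
|z1+z2| = sqrt(6.01) = 2.4515
|z1|+|z2| = 7.6158 + 7.9228 = 15.5386

|z1+z2| = 2.4515 ≤ |z1|+|z2| = 15.5386 (verified)


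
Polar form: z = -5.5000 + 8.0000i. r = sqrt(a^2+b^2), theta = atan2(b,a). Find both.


r = sqrt(30.25+64) = sqrt(94.25) = 9.7082
theta = atan2(8, -5.5) = 124.5085 degrees

r = 9.7082, theta = 124.5085 degrees


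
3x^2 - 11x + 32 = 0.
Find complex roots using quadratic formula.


disc = (-11)^2 - 4*3*32 = 121 - 384 = -263
sqrt(|disc|) = sqrt(263) = 16.2173
Real part = 11/(2*3) = 1.8333
Imag part = 16.2173/(2*3) = 2.7029

1.8333 ± 2.7029i


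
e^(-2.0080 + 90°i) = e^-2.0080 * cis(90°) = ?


e^-2.0080 = 0.1343
cos(90°) = 0
sin(90°) = 1
Real = 0.1343*0 = 0
Imag = 0.1343*1 = 0.1343

0 + 0.1343i


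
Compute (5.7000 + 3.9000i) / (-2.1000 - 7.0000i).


Conjugate of z2 = -2.1000 + 7.0000i
Numerator: (5.7000 + 3.9000i)(-2.1000 + 7.0000i) = -39.2700 + 31.7100i
Denominator: (-2.1)^2 + (-7)^2 = 53.41
Result = (-39.2700 + 31.7100i)/53.41

-0.7353 + 0.5937i


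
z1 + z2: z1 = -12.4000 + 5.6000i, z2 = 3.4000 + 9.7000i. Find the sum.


Real: -12.4 + 3.4 = -9
Imag: 5.6 + 9.7 = 15.3

-9.0000 + 15.3000i


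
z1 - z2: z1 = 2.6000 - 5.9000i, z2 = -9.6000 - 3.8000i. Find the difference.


Real: 2.6 + 9.6 = 12.2
Imag: -5.9 + 3.8 = -2.1

12.2000 - 2.1000i


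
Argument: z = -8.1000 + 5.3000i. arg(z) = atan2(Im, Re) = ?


Re = -8.1, Im = 5.3
arg = atan2(5.3, -8.1) = 146.8024 degrees

arg(z) = 146.8024 degrees


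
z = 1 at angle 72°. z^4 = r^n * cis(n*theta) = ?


r^4 = 1^4 = 1
n*theta = 4*72° = 288° = 288° (mod 360)
a = 1*cos(288°) = 0.3090
b = 1*sin(288°) = -0.9511

1 cis(288°) = 0.3090 - 0.9511i


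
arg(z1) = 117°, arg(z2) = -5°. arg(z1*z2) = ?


arg(z1*z2) = 117° - 5° = 112°
Normalized to (-180°, 180°]: 112°

112°


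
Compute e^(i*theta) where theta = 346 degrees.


cos(346°) = 0.9703
sin(346°) = -0.2419

e^(i*346°) = 0.9703 - 0.2419i


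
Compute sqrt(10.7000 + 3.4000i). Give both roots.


|z| = sqrt(114.49+11.56) = 11.2272
sqrt((|z|+a)/2) = sqrt((11.2272+10.7)/2) = sqrt(10.9636) = 3.3111
sqrt((|z|-a)/2) = sqrt((11.2272-10.7)/2) = sqrt(0.2636) = 0.5134

±(3.3111 + 0.5134i) i.e. 3.3111 + 0.5134i and -3.3111 - 0.5134i


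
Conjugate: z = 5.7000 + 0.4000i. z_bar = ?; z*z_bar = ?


z_bar = 5.7000 - 0.4000i
z*z_bar = 5.7^2 + 0.4^2 = 32.49 + 0.16 = 32.65

z_bar = 5.7000 - 0.4000i, z*z_bar = 32.65


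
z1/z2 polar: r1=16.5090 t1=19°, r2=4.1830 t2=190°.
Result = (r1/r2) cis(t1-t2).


r = 16.5090 / 4.1830 = 3.9467
theta = 19° - 190° = -171° = 189° (mod 360)

3.9467 cis(189°)


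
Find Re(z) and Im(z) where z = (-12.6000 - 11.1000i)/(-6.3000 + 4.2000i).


Multiply by conjugate: (-12.6000 - 11.1000i)(-6.3000 - 4.2000i) / ((-6.3)^2 + 4.2^2)
Numerator real = -12.6*(-6.3) - (11.1)*4.2 = 32.76
Numerator imag = -11.1*(-6.3) - (-12.6)*4.2 = 122.85
Denominator = 57.33
Re(z) = 32.76/57.33 = 0.5714
Im(z) = 122.85/57.33 = 2.1429

Re(z) = 0.5714, Im(z) = 2.1429


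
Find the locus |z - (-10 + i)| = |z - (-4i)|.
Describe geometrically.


Equal distances means the locus is the perpendicular bisector of z1 and z2.
Midpoint = ((-10+0)/2, (1+(-4))/2) = (-5.0000, -1.5000)

Perpendicular bisector through (-5.0000, -1.5000)


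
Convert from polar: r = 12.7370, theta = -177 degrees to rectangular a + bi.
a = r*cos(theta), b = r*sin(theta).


a = 12.7370*cos(-177°) = 12.7370*(-0.9986295) = -12.7195
b = 12.7370*sin(-177°) = 12.7370*(-0.052336) = -0.6666

-12.7195 - 0.6666i


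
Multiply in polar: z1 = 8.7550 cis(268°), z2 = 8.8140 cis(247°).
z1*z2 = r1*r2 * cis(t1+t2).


r = 8.7550 * 8.8140 = 77.1666
theta = 268° + 247° = 515° = 155° (mod 360)

77.1666 cis(155°)


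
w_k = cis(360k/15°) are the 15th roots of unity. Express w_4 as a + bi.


Angle = 360*4/15 = 96°
a = cos(96°) = -0.1045
b = sin(96°) = 0.9945

-0.1045 + 0.9945i


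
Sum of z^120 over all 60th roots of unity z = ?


The roots are w_k = w^k with w = e^(2*pi*i/60), and (w^k)^120 = (w^120)^k.
So S = 1 + u + u^2 + ... + u^(59) with u = w^120.
120 = 2*60 + 0, so 120 is a multiple of 60 and u = (w^60)^2 = 1.
Every one of the 60 terms equals 1: S = 60

S = 60


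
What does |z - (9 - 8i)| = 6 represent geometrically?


|z - z0| = r is a circle with center z0 and radius r.
Center = (9, -8), radius = 6

Circle with center (9, -8) and radius 6


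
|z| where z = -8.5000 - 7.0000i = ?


|z| = sqrt((-8.5)^2 + (-7)^2) = sqrt(72.25 + 49) = sqrt(121.25) = 11.0114

|z| = 11.0114


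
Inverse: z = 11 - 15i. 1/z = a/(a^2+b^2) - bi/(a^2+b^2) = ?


|z|^2 = 121+225 = 346
1/z = (11 + 15i)/346

1/z = 0.0318 + 0.0434i


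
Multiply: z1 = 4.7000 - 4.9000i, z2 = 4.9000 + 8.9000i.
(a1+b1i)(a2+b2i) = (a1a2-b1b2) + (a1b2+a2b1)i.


Real = 4.7*4.9 - (-4.9)*8.9 = 23.03 - (-43.61) = 66.64
Imag = 4.7*8.9 + 4.9*(-4.9) = 41.83 - (24.01) = 17.82

66.6400 + 17.8200i


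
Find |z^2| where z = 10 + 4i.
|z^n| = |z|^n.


|z| = sqrt(100+16) = sqrt(116) = 10.7703
|z^2| = |z|^2 = (sqrt(116))^2 = 116

|z^2| = 116


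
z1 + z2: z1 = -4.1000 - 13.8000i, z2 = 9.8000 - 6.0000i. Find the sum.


Real: -4.1 + 9.8 = 5.7
Imag: -13.8 - 6 = -19.8

5.7000 - 19.8000i


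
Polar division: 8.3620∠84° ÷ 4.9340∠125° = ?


r = 8.3620 / 4.9340 = 1.6948
theta = 84° - 125° = -41° = 319° (mod 360)

1.6948 cis(319°)


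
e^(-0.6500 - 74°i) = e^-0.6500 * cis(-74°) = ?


e^-0.6500 = 0.5220
cos(-74°) = 0.2756
sin(-74°) = -0.9613
Real = 0.5220*0.2756 = 0.1439
Imag = 0.5220*(-0.9613) = -0.5018

0.1439 - 0.5018i


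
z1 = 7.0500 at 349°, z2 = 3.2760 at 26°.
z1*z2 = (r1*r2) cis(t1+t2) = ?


r = 7.0500 * 3.2760 = 23.0958
theta = 349° + 26° = 375° = 15° (mod 360)

23.0958 cis(15°)


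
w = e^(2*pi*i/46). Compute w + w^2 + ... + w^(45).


With w = e^(2*pi*i/46), all 46 of the 46th roots of unity w^0 = 1, w, ..., w^(45) sum to 0: 1 + w + ... + w^(45) = (1 - w^46)/(1 - w) = 0 since w^46 = 1, w ≠ 1.
Removing the root 1: w + w^2 + ... + w^(45) = 0 - 1 = -1

Sum = -1


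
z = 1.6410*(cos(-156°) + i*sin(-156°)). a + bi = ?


a = 1.6410*cos(-156°) = 1.6410*(-0.9135) = -1.4991
b = 1.6410*sin(-156°) = 1.6410*(-0.40674) = -0.6675

-1.4991 - 0.6675i


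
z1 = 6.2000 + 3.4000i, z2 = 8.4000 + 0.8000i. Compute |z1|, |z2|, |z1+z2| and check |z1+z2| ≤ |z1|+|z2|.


|z1| = sqrt(6.2^2 + 3.4^2) = sqrt(50) = 7.0711
|z2| = sqrt(8.4^2 + 0.8^2) = sqrt(71.2) = 8.4380
z1+z2 = 14.6000 + 4.2000i
|z1+z2| = sqrt(230.8) = 15.1921
|z1|+|z2| = 7.0711 + 8.4380 = 15.5091

|z1+z2| = 15.1921 ≤ |z1|+|z2| = 15.5091 (verified)


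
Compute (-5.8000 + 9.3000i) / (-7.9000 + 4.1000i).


Conjugate of z2 = -7.9000 - 4.1000i
Numerator: (-5.8000 + 9.3000i)(-7.9000 - 4.1000i) = 83.9500 - 49.6900i
Denominator: (-7.9)^2 + 4.1^2 = 79.22
Result = (83.9500 - 49.6900i)/79.22

1.0597 - 0.6272i


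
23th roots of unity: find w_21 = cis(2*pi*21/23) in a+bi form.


Angle = 360*21/23 = 328.6957°
a = cos(328.6957°) = 0.8544
b = sin(328.6957°) = -0.5196

0.8544 - 0.5196i


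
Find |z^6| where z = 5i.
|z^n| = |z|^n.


|z| = sqrt(0+25) = sqrt(25) = 5
|z^6| = |z|^6 = 5^6 = 15625

|z^6| = 15625


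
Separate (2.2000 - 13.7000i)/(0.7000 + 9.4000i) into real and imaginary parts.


Multiply by conjugate: (2.2000 - 13.7000i)(0.7000 - 9.4000i) / (0.7^2 + 9.4^2)
Numerator real = 2.2*0.7 - (13.7)*9.4 = -127.24
Numerator imag = -13.7*0.7 - 2.2*9.4 = -30.27
Denominator = 88.85
Re(z) = -127.24/88.85 = -1.4321
Im(z) = -30.27/88.85 = -0.3407

Re(z) = -1.4321, Im(z) = -0.3407


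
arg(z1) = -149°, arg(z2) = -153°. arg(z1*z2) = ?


arg(z1*z2) = -149° - 153° = -302°
Normalized to (-180°, 180°]: 58°

58°


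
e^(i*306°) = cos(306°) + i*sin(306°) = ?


cos(306°) = 0.5878
sin(306°) = -0.8090

e^(i*306°) = 0.5878 - 0.8090i


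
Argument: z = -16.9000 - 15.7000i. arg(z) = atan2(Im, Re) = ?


Re = -16.9, Im = -15.7
arg = atan2(-15.7, -16.9) = -137.1081 degrees

arg(z) = -137.1081 degrees


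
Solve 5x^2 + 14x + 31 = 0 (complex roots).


disc = 14^2 - 4*5*31 = 196 - 620 = -424
sqrt(|disc|) = sqrt(424) = 20.5913
Real part = -14/(2*5) = -1.4000
Imag part = 20.5913/(2*5) = 2.0591

-1.4000 ± 2.0591i


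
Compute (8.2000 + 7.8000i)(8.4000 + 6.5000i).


Real = 8.2*8.4 - 7.8*6.5 = 68.88 - 50.7 = 18.18
Imag = 8.2*6.5 + 8.4*7.8 = 53.3 + 65.52 = 118.82

18.1800 + 118.8200i


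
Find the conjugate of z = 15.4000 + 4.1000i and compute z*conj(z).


z_bar = 15.4000 - 4.1000i
z*z_bar = 15.4^2 + 4.1^2 = 237.16 + 16.81 = 253.97

z_bar = 15.4000 - 4.1000i, z*z_bar = 253.97


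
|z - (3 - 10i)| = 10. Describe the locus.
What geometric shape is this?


|z - z0| = r is a circle with center z0 and radius r.
Center = (3, -10), radius = 10

Circle with center (3, -10) and radius 10


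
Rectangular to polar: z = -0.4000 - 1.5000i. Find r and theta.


r = sqrt(0.16+2.25) = sqrt(2.41) = 1.5524
theta = atan2(-1.5, -0.4) = -104.9314 degrees

r = 1.5524, theta = -104.9314 degrees


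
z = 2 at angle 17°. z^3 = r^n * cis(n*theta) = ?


r^3 = 2^3 = 8
n*theta = 3*17° = 51° = 51° (mod 360)
a = 8*cos(51°) = 5.0346
b = 8*sin(51°) = 6.2172

8 cis(51°) = 5.0346 + 6.2172i


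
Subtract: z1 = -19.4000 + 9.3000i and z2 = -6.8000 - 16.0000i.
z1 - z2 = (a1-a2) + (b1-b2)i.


Real: -19.4 + 6.8 = -12.6
Imag: 9.3 + 16 = 25.3

-12.6000 + 25.3000i


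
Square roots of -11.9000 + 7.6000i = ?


|z| = sqrt(141.61+57.76) = 14.1198
sqrt((|z|+a)/2) = sqrt((14.1198+(-11.9))/2) = sqrt(1.1099) = 1.0535
sqrt((|z|-a)/2) = sqrt((14.1198-(-11.9))/2) = sqrt(13.0099) = 3.6069

±(1.0535 + 3.6069i) i.e. 1.0535 + 3.6069i and -1.0535 - 3.6069i


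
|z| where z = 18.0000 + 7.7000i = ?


|z| = sqrt(18^2 + 7.7^2) = sqrt(324 + 59.29) = sqrt(383.29) = 19.5778

|z| = 19.5778


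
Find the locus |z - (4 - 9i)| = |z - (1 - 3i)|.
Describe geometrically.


Equal distances means the locus is the perpendicular bisector of z1 and z2.
Midpoint = ((4+1)/2, (-9+(-3))/2) = (2.5000, -6.0000)

Perpendicular bisector through (2.5000, -6.0000)


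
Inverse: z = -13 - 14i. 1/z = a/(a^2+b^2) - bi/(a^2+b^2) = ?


|z|^2 = 169+196 = 365
1/z = (-13 + 14i)/365

1/z = -0.0356 + 0.0384i


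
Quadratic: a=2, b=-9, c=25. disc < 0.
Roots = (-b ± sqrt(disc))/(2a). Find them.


disc = (-9)^2 - 4*2*25 = 81 - 200 = -119
sqrt(|disc|) = sqrt(119) = 10.9087
Real part = 9/(2*2) = 2.2500
Imag part = 10.9087/(2*2) = 2.7272

2.2500 ± 2.7272i


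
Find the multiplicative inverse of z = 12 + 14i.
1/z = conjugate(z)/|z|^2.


|z|^2 = 144+196 = 340
1/z = (12 - 14i)/340

1/z = 0.0353 - 0.0412i


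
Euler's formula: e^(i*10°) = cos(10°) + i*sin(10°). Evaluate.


cos(10°) = 0.9848
sin(10°) = 0.1736

e^(i*10°) = 0.9848 + 0.1736i


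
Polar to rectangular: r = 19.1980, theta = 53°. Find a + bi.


a = 19.1980*cos(53°) = 19.1980*0.601815 = 11.5536
b = 19.1980*sin(53°) = 19.1980*0.798636 = 15.3322

11.5536 + 15.3322i


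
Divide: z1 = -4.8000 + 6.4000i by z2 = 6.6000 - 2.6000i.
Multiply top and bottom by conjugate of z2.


Conjugate of z2 = 6.6000 + 2.6000i
Numerator: (-4.8000 + 6.4000i)(6.6000 + 2.6000i) = -48.3200 + 29.7600i
Denominator: 6.6^2 + (-2.6)^2 = 50.32
Result = (-48.3200 + 29.7600i)/50.32

-0.9603 + 0.5914i


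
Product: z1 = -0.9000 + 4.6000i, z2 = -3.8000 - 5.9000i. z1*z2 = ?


Real = -0.9*(-3.8) - 4.6*(-5.9) = 3.42 - (-27.14) = 30.56
Imag = -0.9*(-5.9) - (3.8)*4.6 = 5.31 - (17.48) = -12.17

30.5600 - 12.1700i


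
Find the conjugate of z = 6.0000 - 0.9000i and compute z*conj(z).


z_bar = 6.0000 + 0.9000i
z*z_bar = 6^2 + (-0.9)^2 = 36 + 0.81 = 36.81

z_bar = 6.0000 + 0.9000i, z*z_bar = 36.81


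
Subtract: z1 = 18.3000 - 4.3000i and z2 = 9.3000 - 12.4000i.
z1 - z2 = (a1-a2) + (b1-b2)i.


Real: 18.3 - 9.3 = 9
Imag: -4.3 + 12.4 = 8.1

9.0000 + 8.1000i


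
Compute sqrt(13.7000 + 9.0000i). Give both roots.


|z| = sqrt(187.69+81) = 16.3918
sqrt((|z|+a)/2) = sqrt((16.3918+13.7)/2) = sqrt(15.0459) = 3.8789
sqrt((|z|-a)/2) = sqrt((16.3918-13.7)/2) = sqrt(1.3459) = 1.1601

±(3.8789 + 1.1601i) i.e. 3.8789 + 1.1601i and -3.8789 - 1.1601i


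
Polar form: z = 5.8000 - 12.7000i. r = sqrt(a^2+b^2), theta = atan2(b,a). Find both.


r = sqrt(33.64+161.29) = sqrt(194.93) = 13.9617
theta = atan2(-12.7, 5.8) = -65.4542 degrees

r = 13.9617, theta = -65.4542 degrees


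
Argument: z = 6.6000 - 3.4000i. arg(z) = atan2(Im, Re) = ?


Re = 6.6, Im = -3.4
arg = atan2(-3.4, 6.6) = -27.2553 degrees

arg(z) = -27.2553 degrees


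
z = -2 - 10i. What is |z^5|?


|z| = sqrt(4+100) = sqrt(104) = 10.1980
|z^5| = |z|^5 = (sqrt(104))^5 = 104^2 * sqrt(104) = 10816*sqrt(104)

|z^5| = 10816*sqrt(104) ≈ 110301.9901


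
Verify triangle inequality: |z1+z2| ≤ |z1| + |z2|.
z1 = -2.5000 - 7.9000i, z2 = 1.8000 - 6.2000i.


|z1| = sqrt((-2.5)^2 + (-7.9)^2) = sqrt(68.66) = 8.2861
|z2| = sqrt(1.8^2 + (-6.2)^2) = sqrt(41.68) = 6.4560
z1+z2 = -0.7000 - 14.1000i
|z1+z2| = sqrt(199.3) = 14.1174
|z1|+|z2| = 8.2861 + 6.4560 = 14.7421

|z1+z2| = 14.1174 ≤ |z1|+|z2| = 14.7421 (verified)


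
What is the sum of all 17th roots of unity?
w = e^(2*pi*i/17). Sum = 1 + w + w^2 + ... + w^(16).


The sum of all 17th roots of unity is 0.
Geometric series: (1 - w^17)/(1 - w) = (1-1)/(1-w) = 0 since w^17 = 1, w ≠ 1.
Alternatively: coefficient of z^16 in z^17 - 1 is 0.

0


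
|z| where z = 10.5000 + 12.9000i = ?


|z| = sqrt(10.5^2 + 12.9^2) = sqrt(110.25 + 166.41) = sqrt(276.66) = 16.6331

|z| = 16.6331


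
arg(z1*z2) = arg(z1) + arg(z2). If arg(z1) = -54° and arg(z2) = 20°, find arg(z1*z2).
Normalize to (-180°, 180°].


arg(z1*z2) = -54° + 20° = -34°
Normalized to (-180°, 180°]: -34°

-34°


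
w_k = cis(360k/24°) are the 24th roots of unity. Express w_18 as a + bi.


Angle = 360*18/24 = 270°
a = cos(270°) = 0
b = sin(270°) = -1.0000

0 - 1.0000i


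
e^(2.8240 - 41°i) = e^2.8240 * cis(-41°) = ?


e^2.8240 = 16.8441
cos(-41°) = 0.75471
sin(-41°) = -0.65606
Real = 16.8441*0.75471 = 12.7124
Imag = 16.8441*(-0.65606) = -11.0507

12.7124 - 11.0507i


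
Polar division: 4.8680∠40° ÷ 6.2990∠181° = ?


r = 4.8680 / 6.2990 = 0.7728
theta = 40° - 181° = -141° = 219° (mod 360)

0.7728 cis(219°)


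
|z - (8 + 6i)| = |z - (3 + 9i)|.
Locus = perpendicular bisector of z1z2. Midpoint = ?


Equal distances means the locus is the perpendicular bisector of z1 and z2.
Midpoint = ((8+3)/2, (6+9)/2) = (5.5000, 7.5000)

Perpendicular bisector through (5.5000, 7.5000)


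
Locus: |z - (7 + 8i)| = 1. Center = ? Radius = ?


|z - z0| = r is a circle with center z0 and radius r.
Center = (7, 8), radius = 1

Circle with center (7, 8) and radius 1


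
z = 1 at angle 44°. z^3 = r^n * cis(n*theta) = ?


r^3 = 1^3 = 1
n*theta = 3*44° = 132° = 132° (mod 360)
a = 1*cos(132°) = -0.6691
b = 1*sin(132°) = 0.7431

1 cis(132°) = -0.6691 + 0.7431i


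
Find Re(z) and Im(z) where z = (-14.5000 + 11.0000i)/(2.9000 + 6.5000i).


Multiply by conjugate: (-14.5000 + 11.0000i)(2.9000 - 6.5000i) / (2.9^2 + 6.5^2)
Numerator real = -14.5*2.9 + 11*6.5 = 29.45
Numerator imag = 11*2.9 - (-14.5)*6.5 = 126.15
Denominator = 50.66
Re(z) = 29.45/50.66 = 0.5813
Im(z) = 126.15/50.66 = 2.4901

Re(z) = 0.5813, Im(z) = 2.4901


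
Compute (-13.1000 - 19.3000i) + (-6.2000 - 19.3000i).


Real: -13.1 - 6.2 = -19.3
Imag: -19.3 - 19.3 = -38.6

-19.3000 - 38.6000i


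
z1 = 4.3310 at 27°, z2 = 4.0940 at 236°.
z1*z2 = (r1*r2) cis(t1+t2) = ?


r = 4.3310 * 4.0940 = 17.7311
theta = 27° + 236° = 263° = 263° (mod 360)

17.7311 cis(263°)


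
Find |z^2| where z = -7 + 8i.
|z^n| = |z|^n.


|z| = sqrt(49+64) = sqrt(113) = 10.6301
|z^2| = |z|^2 = (sqrt(113))^2 = 113

|z^2| = 113


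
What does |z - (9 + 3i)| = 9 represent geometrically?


|z - z0| = r is a circle with center z0 and radius r.
Center = (9, 3), radius = 9

Circle with center (9, 3) and radius 9


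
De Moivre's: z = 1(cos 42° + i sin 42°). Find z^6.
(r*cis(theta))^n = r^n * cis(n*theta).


r^6 = 1^6 = 1
n*theta = 6*42° = 252° = 252° (mod 360)
a = 1*cos(252°) = -0.3090
b = 1*sin(252°) = -0.9511

1 cis(252°) = -0.3090 - 0.9511i


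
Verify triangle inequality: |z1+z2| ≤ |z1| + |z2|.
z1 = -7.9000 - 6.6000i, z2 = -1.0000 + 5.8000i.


|z1| = sqrt((-7.9)^2 + (-6.6)^2) = sqrt(105.97) = 10.2942
|z2| = sqrt((-1)^2 + 5.8^2) = sqrt(34.64) = 5.8856
z1+z2 = -8.9000 - 0.8000i
|z1+z2| = sqrt(79.85) = 8.9359
|z1|+|z2| = 10.2942 + 5.8856 = 16.1798

|z1+z2| = 8.9359 ≤ |z1|+|z2| = 16.1798 (verified)


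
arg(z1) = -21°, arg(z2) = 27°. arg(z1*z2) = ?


arg(z1*z2) = -21° + 27° = 6°
Normalized to (-180°, 180°]: 6°

6°


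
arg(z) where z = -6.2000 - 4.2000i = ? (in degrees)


Re = -6.2, Im = -4.2
arg = atan2(-4.2, -6.2) = -145.8855 degrees

arg(z) = -145.8855 degrees


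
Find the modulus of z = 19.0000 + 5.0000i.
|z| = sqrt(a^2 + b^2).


|z| = sqrt(19^2 + 5^2) = sqrt(361 + 25) = sqrt(386) = 19.6469

|z| = 19.6469


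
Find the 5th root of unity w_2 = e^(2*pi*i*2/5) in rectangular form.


Angle = 360*2/5 = 144°
a = cos(144°) = -0.8090
b = sin(144°) = 0.5878

-0.8090 + 0.5878i


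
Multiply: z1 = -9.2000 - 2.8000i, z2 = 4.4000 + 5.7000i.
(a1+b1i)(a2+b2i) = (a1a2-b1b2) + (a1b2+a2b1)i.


Real = -9.2*4.4 - (-2.8)*5.7 = -40.48 - (-15.96) = -24.52
Imag = -9.2*5.7 + 4.4*(-2.8) = -52.44 - (12.32) = -64.76

-24.5200 - 64.7600i


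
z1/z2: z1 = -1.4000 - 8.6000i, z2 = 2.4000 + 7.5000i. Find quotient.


Conjugate of z2 = 2.4000 - 7.5000i
Numerator: (-1.4000 - 8.6000i)(2.4000 - 7.5000i) = -67.8600 - 10.1400i
Denominator: 2.4^2 + 7.5^2 = 62.01
Result = (-67.8600 - 10.1400i)/62.01

-1.0943 - 0.1635i


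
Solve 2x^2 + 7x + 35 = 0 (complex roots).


disc = 7^2 - 4*2*35 = 49 - 280 = -231
sqrt(|disc|) = sqrt(231) = 15.1987
Real part = -7/(2*2) = -1.7500
Imag part = 15.1987/(2*2) = 3.7997

-1.7500 ± 3.7997i


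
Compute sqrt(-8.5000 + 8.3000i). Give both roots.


|z| = sqrt(72.25+68.89) = 11.8802
sqrt((|z|+a)/2) = sqrt((11.8802+(-8.5))/2) = sqrt(1.6901) = 1.3000
sqrt((|z|-a)/2) = sqrt((11.8802-(-8.5))/2) = sqrt(10.1901) = 3.1922

±(1.3000 + 3.1922i) i.e. 1.3000 + 3.1922i and -1.3000 - 3.1922i


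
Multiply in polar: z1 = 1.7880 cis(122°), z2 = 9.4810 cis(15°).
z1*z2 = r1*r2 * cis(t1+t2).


r = 1.7880 * 9.4810 = 16.9520
theta = 122° + 15° = 137° = 137° (mod 360)

16.9520 cis(137°)


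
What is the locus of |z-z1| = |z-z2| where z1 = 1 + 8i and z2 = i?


Equal distances means the locus is the perpendicular bisector of z1 and z2.
Midpoint = ((1+0)/2, (8+1)/2) = (0.5000, 4.5000)

Perpendicular bisector through (0.5000, 4.5000)
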